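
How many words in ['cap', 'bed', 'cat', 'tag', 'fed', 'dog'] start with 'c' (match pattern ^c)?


Pattern ^c anchors to start of word. Check which words begin with 'c':
  'cap' -> MATCH (starts with 'c')
  'bed' -> no
  'cat' -> MATCH (starts with 'c')
  'tag' -> no
  'fed' -> no
  'dog' -> no
Matching words: ['cap', 'cat']
Count: 2

2


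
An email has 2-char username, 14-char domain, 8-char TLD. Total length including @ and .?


An email address has format: username@domain.tld
Username length: 2
'@' character: 1
Domain length: 14
'.' character: 1
TLD length: 8
Total = 2 + 1 + 14 + 1 + 8 = 26

26


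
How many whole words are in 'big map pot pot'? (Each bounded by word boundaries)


Word boundaries (\b) mark the start/end of each word.
Text: 'big map pot pot'
Splitting by whitespace:
  Word 1: 'big'
  Word 2: 'map'
  Word 3: 'pot'
  Word 4: 'pot'
Total whole words: 4

4


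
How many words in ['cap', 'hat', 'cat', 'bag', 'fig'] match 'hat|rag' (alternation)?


Alternation 'hat|rag' matches either 'hat' or 'rag'.
Checking each word:
  'cap' -> no
  'hat' -> MATCH
  'cat' -> no
  'bag' -> no
  'fig' -> no
Matches: ['hat']
Count: 1

1


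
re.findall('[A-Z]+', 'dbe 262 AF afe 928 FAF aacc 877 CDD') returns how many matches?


Pattern '[A-Z]+' finds one or more uppercase letters.
Text: 'dbe 262 AF afe 928 FAF aacc 877 CDD'
Scanning for matches:
  Match 1: 'AF'
  Match 2: 'FAF'
  Match 3: 'CDD'
Total matches: 3

3


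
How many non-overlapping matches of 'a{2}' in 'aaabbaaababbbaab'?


Pattern 'a{2}' matches exactly 2 consecutive a's (greedy, non-overlapping).
String: 'aaabbaaababbbaab'
Scanning for runs of a's:
  Run at pos 0: 'aaa' (length 3) -> 1 match(es)
  Run at pos 5: 'aaa' (length 3) -> 1 match(es)
  Run at pos 9: 'a' (length 1) -> 0 match(es)
  Run at pos 13: 'aa' (length 2) -> 1 match(es)
Matches found: ['aa', 'aa', 'aa']
Total: 3

3


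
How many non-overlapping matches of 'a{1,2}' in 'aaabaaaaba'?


Pattern 'a{1,2}' matches between 1 and 2 consecutive a's (greedy).
String: 'aaabaaaaba'
Finding runs of a's and applying greedy matching:
  Run at pos 0: 'aaa' (length 3)
  Run at pos 4: 'aaaa' (length 4)
  Run at pos 9: 'a' (length 1)
Matches: ['aa', 'a', 'aa', 'aa', 'a']
Count: 5

5


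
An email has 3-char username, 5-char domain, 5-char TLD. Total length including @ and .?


An email address has format: username@domain.tld
Username length: 3
'@' character: 1
Domain length: 5
'.' character: 1
TLD length: 5
Total = 3 + 1 + 5 + 1 + 5 = 15

15


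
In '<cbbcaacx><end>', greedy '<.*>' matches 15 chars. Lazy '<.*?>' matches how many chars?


Greedy '<.*>' tries to match as MUCH as possible.
Lazy '<.*?>' tries to match as LITTLE as possible.

String: '<cbbcaacx><end>'
Greedy '<.*>' starts at first '<' and extends to the LAST '>': '<cbbcaacx><end>' (15 chars)
Lazy '<.*?>' starts at first '<' and stops at the FIRST '>': '<cbbcaacx>' (10 chars)

10


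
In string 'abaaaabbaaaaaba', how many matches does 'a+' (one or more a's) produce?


Pattern 'a+' matches one or more consecutive a's.
String: 'abaaaabbaaaaaba'
Scanning for runs of a:
  Match 1: 'a' (length 1)
  Match 2: 'aaaa' (length 4)
  Match 3: 'aaaaa' (length 5)
  Match 4: 'a' (length 1)
Total matches: 4

4


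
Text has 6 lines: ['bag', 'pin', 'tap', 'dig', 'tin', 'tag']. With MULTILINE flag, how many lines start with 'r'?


With MULTILINE flag, ^ matches the start of each line.
Lines: ['bag', 'pin', 'tap', 'dig', 'tin', 'tag']
Checking which lines start with 'r':
  Line 1: 'bag' -> no
  Line 2: 'pin' -> no
  Line 3: 'tap' -> no
  Line 4: 'dig' -> no
  Line 5: 'tin' -> no
  Line 6: 'tag' -> no
Matching lines: []
Count: 0

0


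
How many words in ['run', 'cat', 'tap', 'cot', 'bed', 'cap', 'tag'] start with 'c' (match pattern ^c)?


Pattern ^c anchors to start of word. Check which words begin with 'c':
  'run' -> no
  'cat' -> MATCH (starts with 'c')
  'tap' -> no
  'cot' -> MATCH (starts with 'c')
  'bed' -> no
  'cap' -> MATCH (starts with 'c')
  'tag' -> no
Matching words: ['cat', 'cot', 'cap']
Count: 3

3


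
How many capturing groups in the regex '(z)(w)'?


To count capturing groups, count each '(' that starts a group.
Pattern: '(z)(w)'
Walking through the pattern:
  Position 0: '(' -> group #1
  Position 3: '(' -> group #2
Total capturing groups: 2

2


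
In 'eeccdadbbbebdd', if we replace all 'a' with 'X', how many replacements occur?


re.sub('a', 'X', text) replaces every occurrence of 'a' with 'X'.
Text: 'eeccdadbbbebdd'
Scanning for 'a':
  pos 5: 'a' -> replacement #1
Total replacements: 1

1


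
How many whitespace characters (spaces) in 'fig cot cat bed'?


\s matches whitespace characters (spaces, tabs, etc.).
Text: 'fig cot cat bed'
This text has 4 words separated by spaces.
Number of spaces = number of words - 1 = 4 - 1 = 3

3


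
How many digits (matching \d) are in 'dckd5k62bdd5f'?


\d matches any digit 0-9.
Scanning 'dckd5k62bdd5f':
  pos 4: '5' -> DIGIT
  pos 6: '6' -> DIGIT
  pos 7: '2' -> DIGIT
  pos 11: '5' -> DIGIT
Digits found: ['5', '6', '2', '5']
Total: 4

4


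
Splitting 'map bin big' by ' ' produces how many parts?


Splitting by ' ' breaks the string at each occurrence of the separator.
Text: 'map bin big'
Parts after split:
  Part 1: 'map'
  Part 2: 'bin'
  Part 3: 'big'
Total parts: 3

3


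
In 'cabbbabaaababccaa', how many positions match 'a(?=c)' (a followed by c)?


Lookahead 'a(?=c)' matches 'a' only when followed by 'c'.
String: 'cabbbabaaababccaa'
Checking each position where char is 'a':
  pos 1: 'a' -> no (next='b')
  pos 5: 'a' -> no (next='b')
  pos 7: 'a' -> no (next='a')
  pos 8: 'a' -> no (next='a')
  pos 9: 'a' -> no (next='b')
  pos 11: 'a' -> no (next='b')
  pos 15: 'a' -> no (next='a')
Matching positions: []
Count: 0

0


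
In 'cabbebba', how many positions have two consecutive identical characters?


Looking for consecutive identical characters in 'cabbebba':
  pos 0-1: 'c' vs 'a' -> different
  pos 1-2: 'a' vs 'b' -> different
  pos 2-3: 'b' vs 'b' -> MATCH ('bb')
  pos 3-4: 'b' vs 'e' -> different
  pos 4-5: 'e' vs 'b' -> different
  pos 5-6: 'b' vs 'b' -> MATCH ('bb')
  pos 6-7: 'b' vs 'a' -> different
Consecutive identical pairs: ['bb', 'bb']
Count: 2

2


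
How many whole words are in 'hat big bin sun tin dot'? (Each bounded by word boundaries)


Word boundaries (\b) mark the start/end of each word.
Text: 'hat big bin sun tin dot'
Splitting by whitespace:
  Word 1: 'hat'
  Word 2: 'big'
  Word 3: 'bin'
  Word 4: 'sun'
  Word 5: 'tin'
  Word 6: 'dot'
Total whole words: 6

6


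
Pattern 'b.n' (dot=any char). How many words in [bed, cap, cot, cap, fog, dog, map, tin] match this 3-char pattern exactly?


Pattern 'b.n' means: starts with 'b', any single char, ends with 'n'.
Checking each word (must be exactly 3 chars):
  'bed' (len=3): no
  'cap' (len=3): no
  'cot' (len=3): no
  'cap' (len=3): no
  'fog' (len=3): no
  'dog' (len=3): no
  'map' (len=3): no
  'tin' (len=3): no
Matching words: []
Total: 0

0


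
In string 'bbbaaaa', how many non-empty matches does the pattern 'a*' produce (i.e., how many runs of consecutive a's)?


Pattern 'a*' matches zero or more a's. We want non-empty runs of consecutive a's.
String: 'bbbaaaa'
Walking through the string to find runs of a's:
  Run 1: positions 3-6 -> 'aaaa'
Non-empty runs found: ['aaaa']
Count: 1

1


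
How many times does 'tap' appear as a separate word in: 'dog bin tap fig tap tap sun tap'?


Scanning each word for exact match 'tap':
  Word 1: 'dog' -> no
  Word 2: 'bin' -> no
  Word 3: 'tap' -> MATCH
  Word 4: 'fig' -> no
  Word 5: 'tap' -> MATCH
  Word 6: 'tap' -> MATCH
  Word 7: 'sun' -> no
  Word 8: 'tap' -> MATCH
Total matches: 4

4


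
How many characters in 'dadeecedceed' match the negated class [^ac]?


Negated class [^ac] matches any char NOT in {a, c}
Scanning 'dadeecedceed':
  pos 0: 'd' -> MATCH
  pos 1: 'a' -> no (excluded)
  pos 2: 'd' -> MATCH
  pos 3: 'e' -> MATCH
  pos 4: 'e' -> MATCH
  pos 5: 'c' -> no (excluded)
  pos 6: 'e' -> MATCH
  pos 7: 'd' -> MATCH
  pos 8: 'c' -> no (excluded)
  pos 9: 'e' -> MATCH
  pos 10: 'e' -> MATCH
  pos 11: 'd' -> MATCH
Total matches: 9

9


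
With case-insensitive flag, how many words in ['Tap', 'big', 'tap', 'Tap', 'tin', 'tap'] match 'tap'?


Case-insensitive matching: compare each word's lowercase form to 'tap'.
  'Tap' -> lower='tap' -> MATCH
  'big' -> lower='big' -> no
  'tap' -> lower='tap' -> MATCH
  'Tap' -> lower='tap' -> MATCH
  'tin' -> lower='tin' -> no
  'tap' -> lower='tap' -> MATCH
Matches: ['Tap', 'tap', 'Tap', 'tap']
Count: 4

4


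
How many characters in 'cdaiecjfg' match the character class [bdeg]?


Character class [bdeg] matches any of: {b, d, e, g}
Scanning string 'cdaiecjfg' character by character:
  pos 0: 'c' -> no
  pos 1: 'd' -> MATCH
  pos 2: 'a' -> no
  pos 3: 'i' -> no
  pos 4: 'e' -> MATCH
  pos 5: 'c' -> no
  pos 6: 'j' -> no
  pos 7: 'f' -> no
  pos 8: 'g' -> MATCH
Total matches: 3

3


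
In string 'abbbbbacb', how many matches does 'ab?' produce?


Pattern 'ab?' matches 'a' optionally followed by 'b'.
String: 'abbbbbacb'
Scanning left to right for 'a' then checking next char:
  Match 1: 'ab' (a followed by b)
  Match 2: 'a' (a not followed by b)
Total matches: 2

2


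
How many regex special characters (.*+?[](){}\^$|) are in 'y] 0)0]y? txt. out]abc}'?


Regex special characters are: . * + ? [ ] ( ) { } \ ^ $ |
Scanning 'y] 0)0]y? txt. out]abc}':
  pos 1: ']' -> SPECIAL
  pos 4: ')' -> SPECIAL
  pos 6: ']' -> SPECIAL
  pos 8: '?' -> SPECIAL
  pos 13: '.' -> SPECIAL
  pos 18: ']' -> SPECIAL
  pos 22: '}' -> SPECIAL
Special chars found: [']', ')', ']', '?', '.', ']', '}']
Total: 7

7


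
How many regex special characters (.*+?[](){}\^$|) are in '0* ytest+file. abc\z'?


Regex special characters are: . * + ? [ ] ( ) { } \ ^ $ |
Scanning '0* ytest+file. abc\z':
  pos 1: '*' -> SPECIAL
  pos 8: '+' -> SPECIAL
  pos 13: '.' -> SPECIAL
  pos 18: '\' -> SPECIAL
Special chars found: ['*', '+', '.', '\\']
Total: 4

4


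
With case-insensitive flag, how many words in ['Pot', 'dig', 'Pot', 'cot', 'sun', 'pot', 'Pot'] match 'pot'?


Case-insensitive matching: compare each word's lowercase form to 'pot'.
  'Pot' -> lower='pot' -> MATCH
  'dig' -> lower='dig' -> no
  'Pot' -> lower='pot' -> MATCH
  'cot' -> lower='cot' -> no
  'sun' -> lower='sun' -> no
  'pot' -> lower='pot' -> MATCH
  'Pot' -> lower='pot' -> MATCH
Matches: ['Pot', 'Pot', 'pot', 'Pot']
Count: 4

4


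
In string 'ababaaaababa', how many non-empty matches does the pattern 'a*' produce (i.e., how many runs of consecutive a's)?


Pattern 'a*' matches zero or more a's. We want non-empty runs of consecutive a's.
String: 'ababaaaababa'
Walking through the string to find runs of a's:
  Run 1: positions 0-0 -> 'a'
  Run 2: positions 2-2 -> 'a'
  Run 3: positions 4-7 -> 'aaaa'
  Run 4: positions 9-9 -> 'a'
  Run 5: positions 11-11 -> 'a'
Non-empty runs found: ['a', 'a', 'aaaa', 'a', 'a']
Count: 5

5


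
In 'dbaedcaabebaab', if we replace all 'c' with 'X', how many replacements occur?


re.sub('c', 'X', text) replaces every occurrence of 'c' with 'X'.
Text: 'dbaedcaabebaab'
Scanning for 'c':
  pos 5: 'c' -> replacement #1
Total replacements: 1

1


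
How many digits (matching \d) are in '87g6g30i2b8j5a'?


\d matches any digit 0-9.
Scanning '87g6g30i2b8j5a':
  pos 0: '8' -> DIGIT
  pos 1: '7' -> DIGIT
  pos 3: '6' -> DIGIT
  pos 5: '3' -> DIGIT
  pos 6: '0' -> DIGIT
  pos 8: '2' -> DIGIT
  pos 10: '8' -> DIGIT
  pos 12: '5' -> DIGIT
Digits found: ['8', '7', '6', '3', '0', '2', '8', '5']
Total: 8

8


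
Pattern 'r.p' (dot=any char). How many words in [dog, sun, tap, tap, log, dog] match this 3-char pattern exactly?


Pattern 'r.p' means: starts with 'r', any single char, ends with 'p'.
Checking each word (must be exactly 3 chars):
  'dog' (len=3): no
  'sun' (len=3): no
  'tap' (len=3): no
  'tap' (len=3): no
  'log' (len=3): no
  'dog' (len=3): no
Matching words: []
Total: 0

0


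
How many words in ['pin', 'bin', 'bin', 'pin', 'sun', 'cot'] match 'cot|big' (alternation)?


Alternation 'cot|big' matches either 'cot' or 'big'.
Checking each word:
  'pin' -> no
  'bin' -> no
  'bin' -> no
  'pin' -> no
  'sun' -> no
  'cot' -> MATCH
Matches: ['cot']
Count: 1

1


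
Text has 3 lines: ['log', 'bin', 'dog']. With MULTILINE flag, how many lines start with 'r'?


With MULTILINE flag, ^ matches the start of each line.
Lines: ['log', 'bin', 'dog']
Checking which lines start with 'r':
  Line 1: 'log' -> no
  Line 2: 'bin' -> no
  Line 3: 'dog' -> no
Matching lines: []
Count: 0

0


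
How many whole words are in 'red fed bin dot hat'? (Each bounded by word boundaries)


Word boundaries (\b) mark the start/end of each word.
Text: 'red fed bin dot hat'
Splitting by whitespace:
  Word 1: 'red'
  Word 2: 'fed'
  Word 3: 'bin'
  Word 4: 'dot'
  Word 5: 'hat'
Total whole words: 5

5


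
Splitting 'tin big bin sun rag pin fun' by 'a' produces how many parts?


Splitting by 'a' breaks the string at each occurrence of the separator.
Text: 'tin big bin sun rag pin fun'
Parts after split:
  Part 1: 'tin big bin sun r'
  Part 2: 'g pin fun'
Total parts: 2

2


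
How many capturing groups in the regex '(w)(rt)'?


To count capturing groups, count each '(' that starts a group.
Pattern: '(w)(rt)'
Walking through the pattern:
  Position 0: '(' -> group #1
  Position 3: '(' -> group #2
Total capturing groups: 2

2


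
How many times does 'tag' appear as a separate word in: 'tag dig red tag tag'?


Scanning each word for exact match 'tag':
  Word 1: 'tag' -> MATCH
  Word 2: 'dig' -> no
  Word 3: 'red' -> no
  Word 4: 'tag' -> MATCH
  Word 5: 'tag' -> MATCH
Total matches: 3

3


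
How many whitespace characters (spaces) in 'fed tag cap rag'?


\s matches whitespace characters (spaces, tabs, etc.).
Text: 'fed tag cap rag'
This text has 4 words separated by spaces.
Number of spaces = number of words - 1 = 4 - 1 = 3

3


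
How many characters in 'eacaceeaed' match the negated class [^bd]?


Negated class [^bd] matches any char NOT in {b, d}
Scanning 'eacaceeaed':
  pos 0: 'e' -> MATCH
  pos 1: 'a' -> MATCH
  pos 2: 'c' -> MATCH
  pos 3: 'a' -> MATCH
  pos 4: 'c' -> MATCH
  pos 5: 'e' -> MATCH
  pos 6: 'e' -> MATCH
  pos 7: 'a' -> MATCH
  pos 8: 'e' -> MATCH
  pos 9: 'd' -> no (excluded)
Total matches: 9

9


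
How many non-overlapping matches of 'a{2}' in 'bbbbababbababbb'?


Pattern 'a{2}' matches exactly 2 consecutive a's (greedy, non-overlapping).
String: 'bbbbababbababbb'
Scanning for runs of a's:
  Run at pos 4: 'a' (length 1) -> 0 match(es)
  Run at pos 6: 'a' (length 1) -> 0 match(es)
  Run at pos 9: 'a' (length 1) -> 0 match(es)
  Run at pos 11: 'a' (length 1) -> 0 match(es)
Matches found: []
Total: 0

0


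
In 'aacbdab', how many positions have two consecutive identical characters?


Looking for consecutive identical characters in 'aacbdab':
  pos 0-1: 'a' vs 'a' -> MATCH ('aa')
  pos 1-2: 'a' vs 'c' -> different
  pos 2-3: 'c' vs 'b' -> different
  pos 3-4: 'b' vs 'd' -> different
  pos 4-5: 'd' vs 'a' -> different
  pos 5-6: 'a' vs 'b' -> different
Consecutive identical pairs: ['aa']
Count: 1

1


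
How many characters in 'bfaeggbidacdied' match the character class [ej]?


Character class [ej] matches any of: {e, j}
Scanning string 'bfaeggbidacdied' character by character:
  pos 0: 'b' -> no
  pos 1: 'f' -> no
  pos 2: 'a' -> no
  pos 3: 'e' -> MATCH
  pos 4: 'g' -> no
  pos 5: 'g' -> no
  pos 6: 'b' -> no
  pos 7: 'i' -> no
  pos 8: 'd' -> no
  pos 9: 'a' -> no
  pos 10: 'c' -> no
  pos 11: 'd' -> no
  pos 12: 'i' -> no
  pos 13: 'e' -> MATCH
  pos 14: 'd' -> no
Total matches: 2

2


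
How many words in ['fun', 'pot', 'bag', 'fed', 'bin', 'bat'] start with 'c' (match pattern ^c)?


Pattern ^c anchors to start of word. Check which words begin with 'c':
  'fun' -> no
  'pot' -> no
  'bag' -> no
  'fed' -> no
  'bin' -> no
  'bat' -> no
Matching words: []
Count: 0

0


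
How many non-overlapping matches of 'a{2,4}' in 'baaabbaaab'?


Pattern 'a{2,4}' matches between 2 and 4 consecutive a's (greedy).
String: 'baaabbaaab'
Finding runs of a's and applying greedy matching:
  Run at pos 1: 'aaa' (length 3)
  Run at pos 6: 'aaa' (length 3)
Matches: ['aaa', 'aaa']
Count: 2

2


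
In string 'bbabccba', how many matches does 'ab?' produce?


Pattern 'ab?' matches 'a' optionally followed by 'b'.
String: 'bbabccba'
Scanning left to right for 'a' then checking next char:
  Match 1: 'ab' (a followed by b)
  Match 2: 'a' (a not followed by b)
Total matches: 2

2


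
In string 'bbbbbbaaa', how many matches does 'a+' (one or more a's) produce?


Pattern 'a+' matches one or more consecutive a's.
String: 'bbbbbbaaa'
Scanning for runs of a:
  Match 1: 'aaa' (length 3)
Total matches: 1

1


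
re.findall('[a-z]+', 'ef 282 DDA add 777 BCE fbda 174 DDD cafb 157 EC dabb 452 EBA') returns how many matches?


Pattern '[a-z]+' finds one or more lowercase letters.
Text: 'ef 282 DDA add 777 BCE fbda 174 DDD cafb 157 EC dabb 452 EBA'
Scanning for matches:
  Match 1: 'ef'
  Match 2: 'add'
  Match 3: 'fbda'
  Match 4: 'cafb'
  Match 5: 'dabb'
Total matches: 5

5


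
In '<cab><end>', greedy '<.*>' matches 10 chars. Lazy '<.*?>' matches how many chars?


Greedy '<.*>' tries to match as MUCH as possible.
Lazy '<.*?>' tries to match as LITTLE as possible.

String: '<cab><end>'
Greedy '<.*>' starts at first '<' and extends to the LAST '>': '<cab><end>' (10 chars)
Lazy '<.*?>' starts at first '<' and stops at the FIRST '>': '<cab>' (5 chars)

5


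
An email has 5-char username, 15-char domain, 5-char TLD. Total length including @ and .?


An email address has format: username@domain.tld
Username length: 5
'@' character: 1
Domain length: 15
'.' character: 1
TLD length: 5
Total = 5 + 1 + 15 + 1 + 5 = 27

27


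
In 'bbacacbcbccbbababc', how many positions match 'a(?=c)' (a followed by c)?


Lookahead 'a(?=c)' matches 'a' only when followed by 'c'.
String: 'bbacacbcbccbbababc'
Checking each position where char is 'a':
  pos 2: 'a' -> MATCH (next='c')
  pos 4: 'a' -> MATCH (next='c')
  pos 13: 'a' -> no (next='b')
  pos 15: 'a' -> no (next='b')
Matching positions: [2, 4]
Count: 2

2


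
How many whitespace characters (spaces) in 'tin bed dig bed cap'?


\s matches whitespace characters (spaces, tabs, etc.).
Text: 'tin bed dig bed cap'
This text has 5 words separated by spaces.
Number of spaces = number of words - 1 = 5 - 1 = 4

4


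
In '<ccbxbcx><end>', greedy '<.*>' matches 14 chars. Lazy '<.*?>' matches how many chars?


Greedy '<.*>' tries to match as MUCH as possible.
Lazy '<.*?>' tries to match as LITTLE as possible.

String: '<ccbxbcx><end>'
Greedy '<.*>' starts at first '<' and extends to the LAST '>': '<ccbxbcx><end>' (14 chars)
Lazy '<.*?>' starts at first '<' and stops at the FIRST '>': '<ccbxbcx>' (9 chars)

9


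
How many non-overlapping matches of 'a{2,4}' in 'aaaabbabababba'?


Pattern 'a{2,4}' matches between 2 and 4 consecutive a's (greedy).
String: 'aaaabbabababba'
Finding runs of a's and applying greedy matching:
  Run at pos 0: 'aaaa' (length 4)
  Run at pos 6: 'a' (length 1)
  Run at pos 8: 'a' (length 1)
  Run at pos 10: 'a' (length 1)
  Run at pos 13: 'a' (length 1)
Matches: ['aaaa']
Count: 1

1


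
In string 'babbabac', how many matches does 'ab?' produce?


Pattern 'ab?' matches 'a' optionally followed by 'b'.
String: 'babbabac'
Scanning left to right for 'a' then checking next char:
  Match 1: 'ab' (a followed by b)
  Match 2: 'ab' (a followed by b)
  Match 3: 'a' (a not followed by b)
Total matches: 3

3


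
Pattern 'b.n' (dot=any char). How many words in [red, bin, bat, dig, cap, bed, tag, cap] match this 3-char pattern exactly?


Pattern 'b.n' means: starts with 'b', any single char, ends with 'n'.
Checking each word (must be exactly 3 chars):
  'red' (len=3): no
  'bin' (len=3): MATCH
  'bat' (len=3): no
  'dig' (len=3): no
  'cap' (len=3): no
  'bed' (len=3): no
  'tag' (len=3): no
  'cap' (len=3): no
Matching words: ['bin']
Total: 1

1


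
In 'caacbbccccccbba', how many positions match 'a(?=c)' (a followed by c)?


Lookahead 'a(?=c)' matches 'a' only when followed by 'c'.
String: 'caacbbccccccbba'
Checking each position where char is 'a':
  pos 1: 'a' -> no (next='a')
  pos 2: 'a' -> MATCH (next='c')
Matching positions: [2]
Count: 1

1


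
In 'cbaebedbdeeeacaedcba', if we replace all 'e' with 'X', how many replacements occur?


re.sub('e', 'X', text) replaces every occurrence of 'e' with 'X'.
Text: 'cbaebedbdeeeacaedcba'
Scanning for 'e':
  pos 3: 'e' -> replacement #1
  pos 5: 'e' -> replacement #2
  pos 9: 'e' -> replacement #3
  pos 10: 'e' -> replacement #4
  pos 11: 'e' -> replacement #5
  pos 15: 'e' -> replacement #6
Total replacements: 6

6


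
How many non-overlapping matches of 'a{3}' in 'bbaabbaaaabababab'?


Pattern 'a{3}' matches exactly 3 consecutive a's (greedy, non-overlapping).
String: 'bbaabbaaaabababab'
Scanning for runs of a's:
  Run at pos 2: 'aa' (length 2) -> 0 match(es)
  Run at pos 6: 'aaaa' (length 4) -> 1 match(es)
  Run at pos 11: 'a' (length 1) -> 0 match(es)
  Run at pos 13: 'a' (length 1) -> 0 match(es)
  Run at pos 15: 'a' (length 1) -> 0 match(es)
Matches found: ['aaa']
Total: 1

1


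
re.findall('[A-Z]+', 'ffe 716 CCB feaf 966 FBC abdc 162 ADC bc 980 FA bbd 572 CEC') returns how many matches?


Pattern '[A-Z]+' finds one or more uppercase letters.
Text: 'ffe 716 CCB feaf 966 FBC abdc 162 ADC bc 980 FA bbd 572 CEC'
Scanning for matches:
  Match 1: 'CCB'
  Match 2: 'FBC'
  Match 3: 'ADC'
  Match 4: 'FA'
  Match 5: 'CEC'
Total matches: 5

5


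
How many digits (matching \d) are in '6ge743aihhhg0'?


\d matches any digit 0-9.
Scanning '6ge743aihhhg0':
  pos 0: '6' -> DIGIT
  pos 3: '7' -> DIGIT
  pos 4: '4' -> DIGIT
  pos 5: '3' -> DIGIT
  pos 12: '0' -> DIGIT
Digits found: ['6', '7', '4', '3', '0']
Total: 5

5


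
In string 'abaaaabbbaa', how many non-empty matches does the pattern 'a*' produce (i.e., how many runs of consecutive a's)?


Pattern 'a*' matches zero or more a's. We want non-empty runs of consecutive a's.
String: 'abaaaabbbaa'
Walking through the string to find runs of a's:
  Run 1: positions 0-0 -> 'a'
  Run 2: positions 2-5 -> 'aaaa'
  Run 3: positions 9-10 -> 'aa'
Non-empty runs found: ['a', 'aaaa', 'aa']
Count: 3

3


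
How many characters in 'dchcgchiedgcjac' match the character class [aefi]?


Character class [aefi] matches any of: {a, e, f, i}
Scanning string 'dchcgchiedgcjac' character by character:
  pos 0: 'd' -> no
  pos 1: 'c' -> no
  pos 2: 'h' -> no
  pos 3: 'c' -> no
  pos 4: 'g' -> no
  pos 5: 'c' -> no
  pos 6: 'h' -> no
  pos 7: 'i' -> MATCH
  pos 8: 'e' -> MATCH
  pos 9: 'd' -> no
  pos 10: 'g' -> no
  pos 11: 'c' -> no
  pos 12: 'j' -> no
  pos 13: 'a' -> MATCH
  pos 14: 'c' -> no
Total matches: 3

3


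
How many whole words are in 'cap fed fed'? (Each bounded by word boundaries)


Word boundaries (\b) mark the start/end of each word.
Text: 'cap fed fed'
Splitting by whitespace:
  Word 1: 'cap'
  Word 2: 'fed'
  Word 3: 'fed'
Total whole words: 3

3


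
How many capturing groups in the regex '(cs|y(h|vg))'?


To count capturing groups, count each '(' that starts a group.
Pattern: '(cs|y(h|vg))'
Walking through the pattern:
  Position 0: '(' -> group #1
  Position 5: '(' -> group #2
Total capturing groups: 2

2


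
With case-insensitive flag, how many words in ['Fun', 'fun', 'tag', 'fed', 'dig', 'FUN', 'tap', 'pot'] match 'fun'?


Case-insensitive matching: compare each word's lowercase form to 'fun'.
  'Fun' -> lower='fun' -> MATCH
  'fun' -> lower='fun' -> MATCH
  'tag' -> lower='tag' -> no
  'fed' -> lower='fed' -> no
  'dig' -> lower='dig' -> no
  'FUN' -> lower='fun' -> MATCH
  'tap' -> lower='tap' -> no
  'pot' -> lower='pot' -> no
Matches: ['Fun', 'fun', 'FUN']
Count: 3

3


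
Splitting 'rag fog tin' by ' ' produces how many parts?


Splitting by ' ' breaks the string at each occurrence of the separator.
Text: 'rag fog tin'
Parts after split:
  Part 1: 'rag'
  Part 2: 'fog'
  Part 3: 'tin'
Total parts: 3

3


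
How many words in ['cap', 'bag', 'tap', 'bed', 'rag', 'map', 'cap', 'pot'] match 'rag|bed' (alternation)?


Alternation 'rag|bed' matches either 'rag' or 'bed'.
Checking each word:
  'cap' -> no
  'bag' -> no
  'tap' -> no
  'bed' -> MATCH
  'rag' -> MATCH
  'map' -> no
  'cap' -> no
  'pot' -> no
Matches: ['bed', 'rag']
Count: 2

2


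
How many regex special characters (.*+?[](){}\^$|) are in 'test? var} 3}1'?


Regex special characters are: . * + ? [ ] ( ) { } \ ^ $ |
Scanning 'test? var} 3}1':
  pos 4: '?' -> SPECIAL
  pos 9: '}' -> SPECIAL
  pos 12: '}' -> SPECIAL
Special chars found: ['?', '}', '}']
Total: 3

3


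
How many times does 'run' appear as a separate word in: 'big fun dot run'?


Scanning each word for exact match 'run':
  Word 1: 'big' -> no
  Word 2: 'fun' -> no
  Word 3: 'dot' -> no
  Word 4: 'run' -> MATCH
Total matches: 1

1


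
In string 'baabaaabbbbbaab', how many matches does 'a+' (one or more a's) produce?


Pattern 'a+' matches one or more consecutive a's.
String: 'baabaaabbbbbaab'
Scanning for runs of a:
  Match 1: 'aa' (length 2)
  Match 2: 'aaa' (length 3)
  Match 3: 'aa' (length 2)
Total matches: 3

3


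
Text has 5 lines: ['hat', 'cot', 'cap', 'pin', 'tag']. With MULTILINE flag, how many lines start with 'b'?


With MULTILINE flag, ^ matches the start of each line.
Lines: ['hat', 'cot', 'cap', 'pin', 'tag']
Checking which lines start with 'b':
  Line 1: 'hat' -> no
  Line 2: 'cot' -> no
  Line 3: 'cap' -> no
  Line 4: 'pin' -> no
  Line 5: 'tag' -> no
Matching lines: []
Count: 0

0


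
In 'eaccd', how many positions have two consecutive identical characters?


Looking for consecutive identical characters in 'eaccd':
  pos 0-1: 'e' vs 'a' -> different
  pos 1-2: 'a' vs 'c' -> different
  pos 2-3: 'c' vs 'c' -> MATCH ('cc')
  pos 3-4: 'c' vs 'd' -> different
Consecutive identical pairs: ['cc']
Count: 1

1


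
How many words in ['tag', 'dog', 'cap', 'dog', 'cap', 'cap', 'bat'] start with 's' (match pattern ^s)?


Pattern ^s anchors to start of word. Check which words begin with 's':
  'tag' -> no
  'dog' -> no
  'cap' -> no
  'dog' -> no
  'cap' -> no
  'cap' -> no
  'bat' -> no
Matching words: []
Count: 0

0


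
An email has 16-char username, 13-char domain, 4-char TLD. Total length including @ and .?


An email address has format: username@domain.tld
Username length: 16
'@' character: 1
Domain length: 13
'.' character: 1
TLD length: 4
Total = 16 + 1 + 13 + 1 + 4 = 35

35


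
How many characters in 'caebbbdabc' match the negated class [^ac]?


Negated class [^ac] matches any char NOT in {a, c}
Scanning 'caebbbdabc':
  pos 0: 'c' -> no (excluded)
  pos 1: 'a' -> no (excluded)
  pos 2: 'e' -> MATCH
  pos 3: 'b' -> MATCH
  pos 4: 'b' -> MATCH
  pos 5: 'b' -> MATCH
  pos 6: 'd' -> MATCH
  pos 7: 'a' -> no (excluded)
  pos 8: 'b' -> MATCH
  pos 9: 'c' -> no (excluded)
Total matches: 6

6


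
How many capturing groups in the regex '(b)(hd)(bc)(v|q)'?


To count capturing groups, count each '(' that starts a group.
Pattern: '(b)(hd)(bc)(v|q)'
Walking through the pattern:
  Position 0: '(' -> group #1
  Position 3: '(' -> group #2
  Position 7: '(' -> group #3
  Position 11: '(' -> group #4
Total capturing groups: 4

4


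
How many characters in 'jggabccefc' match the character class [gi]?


Character class [gi] matches any of: {g, i}
Scanning string 'jggabccefc' character by character:
  pos 0: 'j' -> no
  pos 1: 'g' -> MATCH
  pos 2: 'g' -> MATCH
  pos 3: 'a' -> no
  pos 4: 'b' -> no
  pos 5: 'c' -> no
  pos 6: 'c' -> no
  pos 7: 'e' -> no
  pos 8: 'f' -> no
  pos 9: 'c' -> no
Total matches: 2

2


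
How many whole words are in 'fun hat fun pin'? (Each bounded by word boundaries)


Word boundaries (\b) mark the start/end of each word.
Text: 'fun hat fun pin'
Splitting by whitespace:
  Word 1: 'fun'
  Word 2: 'hat'
  Word 3: 'fun'
  Word 4: 'pin'
Total whole words: 4

4


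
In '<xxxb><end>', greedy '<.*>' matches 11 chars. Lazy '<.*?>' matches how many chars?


Greedy '<.*>' tries to match as MUCH as possible.
Lazy '<.*?>' tries to match as LITTLE as possible.

String: '<xxxb><end>'
Greedy '<.*>' starts at first '<' and extends to the LAST '>': '<xxxb><end>' (11 chars)
Lazy '<.*?>' starts at first '<' and stops at the FIRST '>': '<xxxb>' (6 chars)

6


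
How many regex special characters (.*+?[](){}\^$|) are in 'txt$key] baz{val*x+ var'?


Regex special characters are: . * + ? [ ] ( ) { } \ ^ $ |
Scanning 'txt$key] baz{val*x+ var':
  pos 3: '$' -> SPECIAL
  pos 7: ']' -> SPECIAL
  pos 12: '{' -> SPECIAL
  pos 16: '*' -> SPECIAL
  pos 18: '+' -> SPECIAL
Special chars found: ['$', ']', '{', '*', '+']
Total: 5

5


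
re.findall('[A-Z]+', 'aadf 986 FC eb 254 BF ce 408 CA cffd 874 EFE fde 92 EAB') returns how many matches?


Pattern '[A-Z]+' finds one or more uppercase letters.
Text: 'aadf 986 FC eb 254 BF ce 408 CA cffd 874 EFE fde 92 EAB'
Scanning for matches:
  Match 1: 'FC'
  Match 2: 'BF'
  Match 3: 'CA'
  Match 4: 'EFE'
  Match 5: 'EAB'
Total matches: 5

5


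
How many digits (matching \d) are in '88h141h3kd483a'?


\d matches any digit 0-9.
Scanning '88h141h3kd483a':
  pos 0: '8' -> DIGIT
  pos 1: '8' -> DIGIT
  pos 3: '1' -> DIGIT
  pos 4: '4' -> DIGIT
  pos 5: '1' -> DIGIT
  pos 7: '3' -> DIGIT
  pos 10: '4' -> DIGIT
  pos 11: '8' -> DIGIT
  pos 12: '3' -> DIGIT
Digits found: ['8', '8', '1', '4', '1', '3', '4', '8', '3']
Total: 9

9


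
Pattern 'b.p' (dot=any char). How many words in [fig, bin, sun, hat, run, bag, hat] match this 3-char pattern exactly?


Pattern 'b.p' means: starts with 'b', any single char, ends with 'p'.
Checking each word (must be exactly 3 chars):
  'fig' (len=3): no
  'bin' (len=3): no
  'sun' (len=3): no
  'hat' (len=3): no
  'run' (len=3): no
  'bag' (len=3): no
  'hat' (len=3): no
Matching words: []
Total: 0

0


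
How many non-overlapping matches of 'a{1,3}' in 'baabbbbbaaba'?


Pattern 'a{1,3}' matches between 1 and 3 consecutive a's (greedy).
String: 'baabbbbbaaba'
Finding runs of a's and applying greedy matching:
  Run at pos 1: 'aa' (length 2)
  Run at pos 8: 'aa' (length 2)
  Run at pos 11: 'a' (length 1)
Matches: ['aa', 'aa', 'a']
Count: 3

3


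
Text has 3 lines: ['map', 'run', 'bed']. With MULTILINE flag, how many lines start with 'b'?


With MULTILINE flag, ^ matches the start of each line.
Lines: ['map', 'run', 'bed']
Checking which lines start with 'b':
  Line 1: 'map' -> no
  Line 2: 'run' -> no
  Line 3: 'bed' -> MATCH
Matching lines: ['bed']
Count: 1

1


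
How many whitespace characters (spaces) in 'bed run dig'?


\s matches whitespace characters (spaces, tabs, etc.).
Text: 'bed run dig'
This text has 3 words separated by spaces.
Number of spaces = number of words - 1 = 3 - 1 = 2

2


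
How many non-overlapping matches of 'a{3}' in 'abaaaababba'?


Pattern 'a{3}' matches exactly 3 consecutive a's (greedy, non-overlapping).
String: 'abaaaababba'
Scanning for runs of a's:
  Run at pos 0: 'a' (length 1) -> 0 match(es)
  Run at pos 2: 'aaaa' (length 4) -> 1 match(es)
  Run at pos 7: 'a' (length 1) -> 0 match(es)
  Run at pos 10: 'a' (length 1) -> 0 match(es)
Matches found: ['aaa']
Total: 1

1


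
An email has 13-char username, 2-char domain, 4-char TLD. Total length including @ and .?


An email address has format: username@domain.tld
Username length: 13
'@' character: 1
Domain length: 2
'.' character: 1
TLD length: 4
Total = 13 + 1 + 2 + 1 + 4 = 21

21


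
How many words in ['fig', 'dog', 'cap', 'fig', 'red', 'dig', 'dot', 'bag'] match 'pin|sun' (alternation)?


Alternation 'pin|sun' matches either 'pin' or 'sun'.
Checking each word:
  'fig' -> no
  'dog' -> no
  'cap' -> no
  'fig' -> no
  'red' -> no
  'dig' -> no
  'dot' -> no
  'bag' -> no
Matches: []
Count: 0

0


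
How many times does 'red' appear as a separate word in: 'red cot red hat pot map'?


Scanning each word for exact match 'red':
  Word 1: 'red' -> MATCH
  Word 2: 'cot' -> no
  Word 3: 'red' -> MATCH
  Word 4: 'hat' -> no
  Word 5: 'pot' -> no
  Word 6: 'map' -> no
Total matches: 2

2


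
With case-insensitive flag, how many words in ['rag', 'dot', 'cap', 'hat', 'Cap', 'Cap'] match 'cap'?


Case-insensitive matching: compare each word's lowercase form to 'cap'.
  'rag' -> lower='rag' -> no
  'dot' -> lower='dot' -> no
  'cap' -> lower='cap' -> MATCH
  'hat' -> lower='hat' -> no
  'Cap' -> lower='cap' -> MATCH
  'Cap' -> lower='cap' -> MATCH
Matches: ['cap', 'Cap', 'Cap']
Count: 3

3


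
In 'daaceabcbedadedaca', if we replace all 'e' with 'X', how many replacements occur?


re.sub('e', 'X', text) replaces every occurrence of 'e' with 'X'.
Text: 'daaceabcbedadedaca'
Scanning for 'e':
  pos 4: 'e' -> replacement #1
  pos 9: 'e' -> replacement #2
  pos 13: 'e' -> replacement #3
Total replacements: 3

3


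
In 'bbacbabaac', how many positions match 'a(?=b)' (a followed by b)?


Lookahead 'a(?=b)' matches 'a' only when followed by 'b'.
String: 'bbacbabaac'
Checking each position where char is 'a':
  pos 2: 'a' -> no (next='c')
  pos 5: 'a' -> MATCH (next='b')
  pos 7: 'a' -> no (next='a')
  pos 8: 'a' -> no (next='c')
Matching positions: [5]
Count: 1

1


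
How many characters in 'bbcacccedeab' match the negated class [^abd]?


Negated class [^abd] matches any char NOT in {a, b, d}
Scanning 'bbcacccedeab':
  pos 0: 'b' -> no (excluded)
  pos 1: 'b' -> no (excluded)
  pos 2: 'c' -> MATCH
  pos 3: 'a' -> no (excluded)
  pos 4: 'c' -> MATCH
  pos 5: 'c' -> MATCH
  pos 6: 'c' -> MATCH
  pos 7: 'e' -> MATCH
  pos 8: 'd' -> no (excluded)
  pos 9: 'e' -> MATCH
  pos 10: 'a' -> no (excluded)
  pos 11: 'b' -> no (excluded)
Total matches: 6

6


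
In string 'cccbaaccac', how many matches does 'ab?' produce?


Pattern 'ab?' matches 'a' optionally followed by 'b'.
String: 'cccbaaccac'
Scanning left to right for 'a' then checking next char:
  Match 1: 'a' (a not followed by b)
  Match 2: 'a' (a not followed by b)
  Match 3: 'a' (a not followed by b)
Total matches: 3

3


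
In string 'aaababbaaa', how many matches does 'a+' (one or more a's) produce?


Pattern 'a+' matches one or more consecutive a's.
String: 'aaababbaaa'
Scanning for runs of a:
  Match 1: 'aaa' (length 3)
  Match 2: 'a' (length 1)
  Match 3: 'aaa' (length 3)
Total matches: 3

3


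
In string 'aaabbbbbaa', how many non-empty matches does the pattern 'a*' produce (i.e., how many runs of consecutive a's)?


Pattern 'a*' matches zero or more a's. We want non-empty runs of consecutive a's.
String: 'aaabbbbbaa'
Walking through the string to find runs of a's:
  Run 1: positions 0-2 -> 'aaa'
  Run 2: positions 8-9 -> 'aa'
Non-empty runs found: ['aaa', 'aa']
Count: 2

2


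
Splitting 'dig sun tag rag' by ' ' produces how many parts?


Splitting by ' ' breaks the string at each occurrence of the separator.
Text: 'dig sun tag rag'
Parts after split:
  Part 1: 'dig'
  Part 2: 'sun'
  Part 3: 'tag'
  Part 4: 'rag'
Total parts: 4

4


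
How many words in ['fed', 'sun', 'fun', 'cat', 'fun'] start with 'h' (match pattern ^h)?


Pattern ^h anchors to start of word. Check which words begin with 'h':
  'fed' -> no
  'sun' -> no
  'fun' -> no
  'cat' -> no
  'fun' -> no
Matching words: []
Count: 0

0


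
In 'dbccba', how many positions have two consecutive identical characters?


Looking for consecutive identical characters in 'dbccba':
  pos 0-1: 'd' vs 'b' -> different
  pos 1-2: 'b' vs 'c' -> different
  pos 2-3: 'c' vs 'c' -> MATCH ('cc')
  pos 3-4: 'c' vs 'b' -> different
  pos 4-5: 'b' vs 'a' -> different
Consecutive identical pairs: ['cc']
Count: 1

1


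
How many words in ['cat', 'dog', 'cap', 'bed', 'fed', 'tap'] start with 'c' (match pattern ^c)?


Pattern ^c anchors to start of word. Check which words begin with 'c':
  'cat' -> MATCH (starts with 'c')
  'dog' -> no
  'cap' -> MATCH (starts with 'c')
  'bed' -> no
  'fed' -> no
  'tap' -> no
Matching words: ['cat', 'cap']
Count: 2

2


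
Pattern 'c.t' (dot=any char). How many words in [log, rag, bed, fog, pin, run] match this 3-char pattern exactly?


Pattern 'c.t' means: starts with 'c', any single char, ends with 't'.
Checking each word (must be exactly 3 chars):
  'log' (len=3): no
  'rag' (len=3): no
  'bed' (len=3): no
  'fog' (len=3): no
  'pin' (len=3): no
  'run' (len=3): no
Matching words: []
Total: 0

0


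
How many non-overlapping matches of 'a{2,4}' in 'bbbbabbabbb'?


Pattern 'a{2,4}' matches between 2 and 4 consecutive a's (greedy).
String: 'bbbbabbabbb'
Finding runs of a's and applying greedy matching:
  Run at pos 4: 'a' (length 1)
  Run at pos 7: 'a' (length 1)
Matches: []
Count: 0

0


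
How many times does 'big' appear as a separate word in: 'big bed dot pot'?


Scanning each word for exact match 'big':
  Word 1: 'big' -> MATCH
  Word 2: 'bed' -> no
  Word 3: 'dot' -> no
  Word 4: 'pot' -> no
Total matches: 1

1


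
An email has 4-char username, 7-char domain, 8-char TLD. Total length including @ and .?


An email address has format: username@domain.tld
Username length: 4
'@' character: 1
Domain length: 7
'.' character: 1
TLD length: 8
Total = 4 + 1 + 7 + 1 + 8 = 21

21


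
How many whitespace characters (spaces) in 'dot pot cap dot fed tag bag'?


\s matches whitespace characters (spaces, tabs, etc.).
Text: 'dot pot cap dot fed tag bag'
This text has 7 words separated by spaces.
Number of spaces = number of words - 1 = 7 - 1 = 6

6


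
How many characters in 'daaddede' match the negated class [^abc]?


Negated class [^abc] matches any char NOT in {a, b, c}
Scanning 'daaddede':
  pos 0: 'd' -> MATCH
  pos 1: 'a' -> no (excluded)
  pos 2: 'a' -> no (excluded)
  pos 3: 'd' -> MATCH
  pos 4: 'd' -> MATCH
  pos 5: 'e' -> MATCH
  pos 6: 'd' -> MATCH
  pos 7: 'e' -> MATCH
Total matches: 6

6


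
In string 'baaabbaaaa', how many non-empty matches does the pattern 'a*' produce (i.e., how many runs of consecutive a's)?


Pattern 'a*' matches zero or more a's. We want non-empty runs of consecutive a's.
String: 'baaabbaaaa'
Walking through the string to find runs of a's:
  Run 1: positions 1-3 -> 'aaa'
  Run 2: positions 6-9 -> 'aaaa'
Non-empty runs found: ['aaa', 'aaaa']
Count: 2

2


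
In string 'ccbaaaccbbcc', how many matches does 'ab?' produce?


Pattern 'ab?' matches 'a' optionally followed by 'b'.
String: 'ccbaaaccbbcc'
Scanning left to right for 'a' then checking next char:
  Match 1: 'a' (a not followed by b)
  Match 2: 'a' (a not followed by b)
  Match 3: 'a' (a not followed by b)
Total matches: 3

3


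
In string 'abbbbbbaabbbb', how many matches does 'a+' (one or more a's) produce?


Pattern 'a+' matches one or more consecutive a's.
String: 'abbbbbbaabbbb'
Scanning for runs of a:
  Match 1: 'a' (length 1)
  Match 2: 'aa' (length 2)
Total matches: 2

2


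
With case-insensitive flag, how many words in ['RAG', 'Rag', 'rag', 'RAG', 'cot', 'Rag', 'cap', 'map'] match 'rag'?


Case-insensitive matching: compare each word's lowercase form to 'rag'.
  'RAG' -> lower='rag' -> MATCH
  'Rag' -> lower='rag' -> MATCH
  'rag' -> lower='rag' -> MATCH
  'RAG' -> lower='rag' -> MATCH
  'cot' -> lower='cot' -> no
  'Rag' -> lower='rag' -> MATCH
  'cap' -> lower='cap' -> no
  'map' -> lower='map' -> no
Matches: ['RAG', 'Rag', 'rag', 'RAG', 'Rag']
Count: 5

5


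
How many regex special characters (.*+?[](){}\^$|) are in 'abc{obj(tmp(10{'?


Regex special characters are: . * + ? [ ] ( ) { } \ ^ $ |
Scanning 'abc{obj(tmp(10{':
  pos 3: '{' -> SPECIAL
  pos 7: '(' -> SPECIAL
  pos 11: '(' -> SPECIAL
  pos 14: '{' -> SPECIAL
Special chars found: ['{', '(', '(', '{']
Total: 4

4


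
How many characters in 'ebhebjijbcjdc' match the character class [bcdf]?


Character class [bcdf] matches any of: {b, c, d, f}
Scanning string 'ebhebjijbcjdc' character by character:
  pos 0: 'e' -> no
  pos 1: 'b' -> MATCH
  pos 2: 'h' -> no
  pos 3: 'e' -> no
  pos 4: 'b' -> MATCH
  pos 5: 'j' -> no
  pos 6: 'i' -> no
  pos 7: 'j' -> no
  pos 8: 'b' -> MATCH
  pos 9: 'c' -> MATCH
  pos 10: 'j' -> no
  pos 11: 'd' -> MATCH
  pos 12: 'c' -> MATCH
Total matches: 6

6
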